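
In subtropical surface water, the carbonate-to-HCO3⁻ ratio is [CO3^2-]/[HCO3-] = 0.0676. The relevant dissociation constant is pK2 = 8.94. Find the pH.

From K2 = [H⁺][CO3^2-]/[HCO3-]:  pH = pK2 + log₁₀([CO3^2-]/[HCO3-])
log₁₀(0.0676) = -1.170
pH = 8.94 + (-1.170) = 7.77

pH = 7.77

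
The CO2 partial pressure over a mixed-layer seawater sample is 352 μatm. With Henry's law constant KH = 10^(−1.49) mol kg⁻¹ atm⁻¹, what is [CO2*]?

[CO2*] = 11.4 μmol/kg

KH = 10^(−1.49) = 3.236×10^-2 mol kg⁻¹ atm⁻¹
[CO2*] = KH · pCO2 = 3.236×10^-2 × 352×10^-6 atm = 1.14×10^-5 mol/kg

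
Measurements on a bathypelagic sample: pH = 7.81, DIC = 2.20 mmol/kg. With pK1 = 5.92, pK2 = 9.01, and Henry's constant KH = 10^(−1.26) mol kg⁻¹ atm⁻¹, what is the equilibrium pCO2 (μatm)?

pCO2 = 479 μatm

α₀ = 1 / (1 + K1/[H⁺] + K1K2/[H⁺]²) = 1 / (1 + 10^+1.89 + 10^+0.69)
   = 1 / (1 + 77.625 + 4.8978) = 1/83.522 = 0.01197
[CO2*] = α₀ × DIC = 0.01197 × 2.20 = 0.02634 mmol/kg
pCO2 = [CO2*]/KH = 2.634×10^-5 / 5.495×10^-2 = 479 μatm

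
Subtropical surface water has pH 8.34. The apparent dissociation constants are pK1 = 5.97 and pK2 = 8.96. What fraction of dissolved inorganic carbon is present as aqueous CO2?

α₀ = 1 / (1 + K1/[H⁺] + K1K2/[H⁺]²) = 1 / (1 + 10^+2.37 + 10^+1.75)
   = 1 / (1 + 234.42 + 56.234) = 1/291.66 = 0.003429

α₀ = 0.00343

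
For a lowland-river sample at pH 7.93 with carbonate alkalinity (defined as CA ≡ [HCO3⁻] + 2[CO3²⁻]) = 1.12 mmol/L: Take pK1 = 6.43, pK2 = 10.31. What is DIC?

CA = [HCO3⁻] + 2[CO3²⁻] = (α₁ + 2α₂)·DIC
At pH 7.93: [H⁺]/K1 = 10^-1.50 = 0.031623, K2/[H⁺] = 10^-2.38 = 0.0041687
α₁ = 1/(1 + 0.031623 + 0.0041687) = 1/1.0358 = 0.9654; α₂ = α₁·K2/[H⁺] = 0.004025
α₁ + 2α₂ = 0.9735
DIC = CA / (α₁ + 2α₂) = 1.12 / 0.9735 = 1.15 mmol/L

DIC = 1.15 mmol/L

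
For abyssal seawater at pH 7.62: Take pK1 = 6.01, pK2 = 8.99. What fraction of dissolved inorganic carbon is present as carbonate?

α₂ = 1 / (1 + [H⁺]/K2 + [H⁺]²/(K1K2)) = 1 / (1 + 10^+1.37 + 10^-0.24)
   = 1 / (1 + 23.442 + 0.57544) = 1/25.018 = 0.03997

α₂ = 0.0400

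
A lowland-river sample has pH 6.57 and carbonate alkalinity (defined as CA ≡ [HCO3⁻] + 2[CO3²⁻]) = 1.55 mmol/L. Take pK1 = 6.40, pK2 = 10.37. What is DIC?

DIC = 2.60 mmol/L

CA = [HCO3⁻] + 2[CO3²⁻] = (α₁ + 2α₂)·DIC
At pH 6.57: [H⁺]/K1 = 10^-0.17 = 0.67608, K2/[H⁺] = 10^-3.80 = 0.00015849
α₁ = 1/(1 + 0.67608 + 0.00015849) = 1/1.6762 = 0.5966; α₂ = α₁·K2/[H⁺] = 9.455×10^-5
α₁ + 2α₂ = 0.5968
DIC = CA / (α₁ + 2α₂) = 1.55 / 0.5968 = 2.60 mmol/L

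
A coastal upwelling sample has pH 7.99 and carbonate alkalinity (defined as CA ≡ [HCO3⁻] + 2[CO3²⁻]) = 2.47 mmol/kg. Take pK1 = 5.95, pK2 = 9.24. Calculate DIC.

CA = [HCO3⁻] + 2[CO3²⁻] = (α₁ + 2α₂)·DIC
At pH 7.99: [H⁺]/K1 = 10^-2.04 = 0.0091201, K2/[H⁺] = 10^-1.25 = 0.056234
α₁ = 1/(1 + 0.0091201 + 0.056234) = 1/1.0654 = 0.9387; α₂ = α₁·K2/[H⁺] = 0.05278
α₁ + 2α₂ = 1.0442
DIC = CA / (α₁ + 2α₂) = 2.47 / 1.0442 = 2.37 mmol/kg

DIC = 2.37 mmol/kg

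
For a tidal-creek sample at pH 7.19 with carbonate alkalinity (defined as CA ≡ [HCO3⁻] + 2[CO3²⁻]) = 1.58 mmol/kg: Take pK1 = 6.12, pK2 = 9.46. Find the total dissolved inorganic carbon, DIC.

CA = [HCO3⁻] + 2[CO3²⁻] = (α₁ + 2α₂)·DIC
At pH 7.19: [H⁺]/K1 = 10^-1.07 = 0.085114, K2/[H⁺] = 10^-2.27 = 0.0053703
α₁ = 1/(1 + 0.085114 + 0.0053703) = 1/1.0905 = 0.9170; α₂ = α₁·K2/[H⁺] = 0.004925
α₁ + 2α₂ = 0.9269
DIC = CA / (α₁ + 2α₂) = 1.58 / 0.9269 = 1.70 mmol/kg

DIC = 1.70 mmol/kg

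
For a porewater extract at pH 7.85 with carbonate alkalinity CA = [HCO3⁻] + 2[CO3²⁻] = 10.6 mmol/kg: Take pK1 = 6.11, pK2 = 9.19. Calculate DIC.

CA = [HCO3⁻] + 2[CO3²⁻] = (α₁ + 2α₂)·DIC
At pH 7.85: [H⁺]/K1 = 10^-1.74 = 0.018197, K2/[H⁺] = 10^-1.34 = 0.045709
α₁ = 1/(1 + 0.018197 + 0.045709) = 1/1.0639 = 0.9399; α₂ = α₁·K2/[H⁺] = 0.04296
α₁ + 2α₂ = 1.0259
DIC = CA / (α₁ + 2α₂) = 10.6 / 1.0259 = 10.3 mmol/kg

DIC = 10.3 mmol/kg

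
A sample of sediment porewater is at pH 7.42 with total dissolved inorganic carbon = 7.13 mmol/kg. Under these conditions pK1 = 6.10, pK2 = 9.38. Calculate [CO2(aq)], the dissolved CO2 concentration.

α₀ = 1 / (1 + K1/[H⁺] + K1K2/[H⁺]²) = 1 / (1 + 10^+1.32 + 10^-0.64)
   = 1 / (1 + 20.893 + 0.22909) = 1/22.122 = 0.04520
[CO2*] = α₀ × DIC = 0.04520 × 7.13 = 0.322 mmol/kg

[CO2*] = 0.322 mmol/kg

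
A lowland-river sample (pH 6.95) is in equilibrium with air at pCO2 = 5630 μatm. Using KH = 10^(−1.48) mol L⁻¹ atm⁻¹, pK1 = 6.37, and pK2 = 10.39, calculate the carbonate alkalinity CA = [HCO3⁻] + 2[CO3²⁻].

[CO2*] = KH · pCO2 = 10^(−1.48) × 5630×10^-6 = 1.864×10^-4 mol/L
α₀ = 1/(1 + K1/[H⁺] + K1K2/[H⁺]²) = 1/(1 + 10^+0.58 + 10^-2.86) = 0.2082
DIC = [CO2*]/α₀ = 1.864×10^-4 / 0.2082 = 0.8955 mmol/L
CA = (α₁ + 2α₂)·DIC = (0.7915 + 2×0.0002874) × 0.8955 = 0.709 mmol/L

CA = 0.709 mmol/L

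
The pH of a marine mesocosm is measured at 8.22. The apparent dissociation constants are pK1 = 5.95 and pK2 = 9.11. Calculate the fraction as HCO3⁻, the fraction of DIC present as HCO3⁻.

α₁ = 1 / (1 + [H⁺]/K1 + K2/[H⁺]) = 1 / (1 + 10^-2.27 + 10^-0.89)
   = 1 / (1 + 0.0053703 + 0.12882) = 1/1.1342 = 0.8817

α₁ = 0.882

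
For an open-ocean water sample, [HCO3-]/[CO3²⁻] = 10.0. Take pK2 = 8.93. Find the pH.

From K2 = [H⁺][CO3²⁻]/[HCO3-]:  pH = pK2 − log₁₀([HCO3-]/[CO3²⁻])
log₁₀(10.0) = +1.000
pH = 8.93 − (+1.000) = 7.93

pH = 7.93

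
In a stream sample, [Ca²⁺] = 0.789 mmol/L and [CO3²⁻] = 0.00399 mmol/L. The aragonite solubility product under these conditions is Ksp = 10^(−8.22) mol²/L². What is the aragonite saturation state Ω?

Ω = 0.522

Ksp = 10^(−8.22) = 6.026×10^-9
Ω = [Ca²⁺][CO3²⁻]/Ksp = (0.789×10^-3)(0.00399×10^-3) / 6.026×10^-9 = 0.522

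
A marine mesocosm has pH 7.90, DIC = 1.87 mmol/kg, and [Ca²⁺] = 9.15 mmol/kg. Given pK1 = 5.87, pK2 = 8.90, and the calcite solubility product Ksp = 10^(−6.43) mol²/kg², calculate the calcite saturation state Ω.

Ω = 4.15

α₂ = 1 / (1 + [H⁺]/K2 + [H⁺]²/(K1K2)) = 1 / (1 + 10^+1.00 + 10^-1.03)
   = 1 / (1 + 10.000 + 0.093325) = 1/11.093 = 0.09014
[CO3²⁻] = α₂ × DIC = 0.09014 × 1.87 = 0.1686 mmol/kg
Ksp = 10^(−6.43) = 3.715×10^-7
Ω = [Ca²⁺][CO3²⁻]/Ksp = (9.15×10^-3)(1.686×10^-4) / 3.715×10^-7 = 4.15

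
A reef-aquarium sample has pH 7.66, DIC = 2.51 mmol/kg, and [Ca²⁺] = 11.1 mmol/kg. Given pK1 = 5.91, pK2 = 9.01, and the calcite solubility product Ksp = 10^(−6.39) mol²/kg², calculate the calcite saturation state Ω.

Ω = 2.88

α₂ = 1 / (1 + [H⁺]/K2 + [H⁺]²/(K1K2)) = 1 / (1 + 10^+1.35 + 10^-0.40)
   = 1 / (1 + 22.387 + 0.39811) = 1/23.785 = 0.04204
[CO3²⁻] = α₂ × DIC = 0.04204 × 2.51 = 0.1055 mmol/kg
Ksp = 10^(−6.39) = 4.074×10^-7
Ω = [Ca²⁺][CO3²⁻]/Ksp = (11.1×10^-3)(1.055×10^-4) / 4.074×10^-7 = 2.88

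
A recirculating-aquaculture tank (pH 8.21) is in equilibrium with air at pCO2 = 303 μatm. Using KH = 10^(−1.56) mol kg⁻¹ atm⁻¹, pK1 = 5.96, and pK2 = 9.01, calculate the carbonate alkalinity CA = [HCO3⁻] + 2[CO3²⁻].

[CO2*] = KH · pCO2 = 10^(−1.56) × 303×10^-6 = 8.345×10^-6 mol/kg
α₀ = 1/(1 + K1/[H⁺] + K1K2/[H⁺]²) = 1/(1 + 10^+2.25 + 10^+1.45) = 0.004831
DIC = [CO2*]/α₀ = 8.345×10^-6 / 0.004831 = 1.728 mmol/kg
CA = (α₁ + 2α₂)·DIC = (0.8590 + 2×0.1361) × 1.728 = 1.95 mmol/kg

CA = 1.95 mmol/kg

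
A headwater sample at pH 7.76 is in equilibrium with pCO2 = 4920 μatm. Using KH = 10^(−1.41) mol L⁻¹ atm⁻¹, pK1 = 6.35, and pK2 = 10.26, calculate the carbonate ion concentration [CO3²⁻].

[CO2*] = KH · pCO2 = 10^(−1.41) × 4920×10^-6 = 1.914×10^-4 mol/L
α₀ = 1/(1 + K1/[H⁺] + K1K2/[H⁺]²) = 1/(1 + 10^+1.41 + 10^-1.09) = 0.03733
DIC = [CO2*]/α₀ = 1.914×10^-4 / 0.03733 = 5.127 mmol/L
[CO3²⁻] = α₂·DIC; α₂ = 0.003035, so [CO3²⁻] = 0.003035 × 5.127 = 0.0156 mmol/L = 15.6 μmol/L

[CO3²⁻] = 15.6 μmol/L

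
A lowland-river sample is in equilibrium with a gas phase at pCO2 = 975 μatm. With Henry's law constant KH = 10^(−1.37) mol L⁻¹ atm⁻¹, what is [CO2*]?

[CO2*] = 41.6 μmol/L

KH = 10^(−1.37) = 4.266×10^-2 mol L⁻¹ atm⁻¹
[CO2*] = KH · pCO2 = 4.266×10^-2 × 975×10^-6 atm = 4.16×10^-5 mol/L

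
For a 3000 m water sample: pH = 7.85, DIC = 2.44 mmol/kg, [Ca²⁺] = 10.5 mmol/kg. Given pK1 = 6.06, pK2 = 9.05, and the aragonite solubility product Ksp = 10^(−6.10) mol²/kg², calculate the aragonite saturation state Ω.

α₂ = 1 / (1 + [H⁺]/K2 + [H⁺]²/(K1K2)) = 1 / (1 + 10^+1.20 + 10^-0.59)
   = 1 / (1 + 15.849 + 0.25704) = 1/17.106 = 0.05846
[CO3²⁻] = α₂ × DIC = 0.05846 × 2.44 = 0.1426 mmol/kg
Ksp = 10^(−6.10) = 7.943×10^-7
Ω = [Ca²⁺][CO3²⁻]/Ksp = (10.5×10^-3)(1.426×10^-4) / 7.943×10^-7 = 1.89

Ω = 1.89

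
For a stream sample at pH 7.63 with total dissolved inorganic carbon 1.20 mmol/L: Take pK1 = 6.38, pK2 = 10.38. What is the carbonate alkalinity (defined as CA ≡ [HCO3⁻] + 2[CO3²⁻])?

CA = 1.14 mmol/L

CA = [HCO3⁻] + 2[CO3²⁻] = (α₁ + 2α₂)·DIC
At pH 7.63: [H⁺]/K1 = 10^-1.25 = 0.056234, K2/[H⁺] = 10^-2.75 = 0.0017783
α₁ = 1/(1 + 0.056234 + 0.0017783) = 1/1.0580 = 0.9452; α₂ = α₁·K2/[H⁺] = 0.001681
α₁ + 2α₂ = 0.9485
CA = 0.9485 × 1.20 = 1.14 mmol/L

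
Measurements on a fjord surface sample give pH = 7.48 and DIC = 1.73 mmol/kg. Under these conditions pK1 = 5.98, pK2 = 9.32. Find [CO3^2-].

α₂ = 1 / (1 + [H⁺]/K2 + [H⁺]²/(K1K2)) = 1 / (1 + 10^+1.84 + 10^+0.34)
   = 1 / (1 + 69.183 + 2.1878) = 1/72.371 = 0.01382
[CO3²⁻] = α₂ × DIC = 0.01382 × 1.73 = 0.0239 mmol/kg

[CO3²⁻] = 0.0239 mmol/kg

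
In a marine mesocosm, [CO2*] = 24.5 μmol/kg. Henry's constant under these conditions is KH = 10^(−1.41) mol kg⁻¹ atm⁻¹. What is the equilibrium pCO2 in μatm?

KH = 10^(−1.41) = 3.890×10^-2 mol kg⁻¹ atm⁻¹
pCO2 = [CO2*]/KH = 24.5×10^-6 / 3.890×10^-2 = 6.30×10^-4 atm = 630 μatm

pCO2 = 630 μatm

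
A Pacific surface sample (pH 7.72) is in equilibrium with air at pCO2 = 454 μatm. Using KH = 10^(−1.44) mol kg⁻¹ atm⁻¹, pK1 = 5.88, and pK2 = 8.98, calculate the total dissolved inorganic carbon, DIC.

DIC = 1.22 mmol/kg

[CO2*] = KH · pCO2 = 10^(−1.44) × 454×10^-6 = 1.648×10^-5 mol/kg
α₀ = 1/(1 + K1/[H⁺] + K1K2/[H⁺]²) = 1/(1 + 10^+1.84 + 10^+0.58) = 0.01352
DIC = [CO2*]/α₀ = 1.648×10^-5 / 0.01352 = 1.22 mmol/kg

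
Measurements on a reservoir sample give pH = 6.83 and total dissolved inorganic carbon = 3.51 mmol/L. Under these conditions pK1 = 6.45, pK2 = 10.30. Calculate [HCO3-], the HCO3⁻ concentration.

α₁ = 1 / (1 + [H⁺]/K1 + K2/[H⁺]) = 1 / (1 + 10^-0.38 + 10^-3.47)
   = 1 / (1 + 0.41687 + 0.00033884) = 1/1.4172 = 0.7056
[HCO3⁻] = α₁ × DIC = 0.7056 × 3.51 = 2.48 mmol/L

[HCO3⁻] = 2.48 mmol/L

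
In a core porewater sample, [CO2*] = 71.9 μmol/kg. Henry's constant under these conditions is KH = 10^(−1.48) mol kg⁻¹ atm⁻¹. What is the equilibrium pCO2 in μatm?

KH = 10^(−1.48) = 3.311×10^-2 mol kg⁻¹ atm⁻¹
pCO2 = [CO2*]/KH = 71.9×10^-6 / 3.311×10^-2 = 2.17×10^-3 atm = 2170 μatm

pCO2 = 2170 μatm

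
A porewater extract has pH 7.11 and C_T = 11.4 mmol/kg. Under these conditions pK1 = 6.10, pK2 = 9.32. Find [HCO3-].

α₁ = 1 / (1 + [H⁺]/K1 + K2/[H⁺]) = 1 / (1 + 10^-1.01 + 10^-2.21)
   = 1 / (1 + 0.097724 + 0.0061660) = 1/1.1039 = 0.9059
[HCO3⁻] = α₁ × DIC = 0.9059 × 11.4 = 10.3 mmol/kg

[HCO3⁻] = 10.3 mmol/kg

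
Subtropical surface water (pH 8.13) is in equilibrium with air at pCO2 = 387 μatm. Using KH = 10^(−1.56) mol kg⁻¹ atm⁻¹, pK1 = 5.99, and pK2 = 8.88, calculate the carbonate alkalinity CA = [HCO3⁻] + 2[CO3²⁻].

CA = 1.99 mmol/kg

[CO2*] = KH · pCO2 = 10^(−1.56) × 387×10^-6 = 1.066×10^-5 mol/kg
α₀ = 1/(1 + K1/[H⁺] + K1K2/[H⁺]²) = 1/(1 + 10^+2.14 + 10^+1.39) = 0.006113
DIC = [CO2*]/α₀ = 1.066×10^-5 / 0.006113 = 1.744 mmol/kg
CA = (α₁ + 2α₂)·DIC = (0.8438 + 2×0.1501) × 1.744 = 1.99 mmol/kg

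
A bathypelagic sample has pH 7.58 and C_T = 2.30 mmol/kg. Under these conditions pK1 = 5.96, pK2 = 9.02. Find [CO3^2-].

α₂ = 1 / (1 + [H⁺]/K2 + [H⁺]²/(K1K2)) = 1 / (1 + 10^+1.44 + 10^-0.18)
   = 1 / (1 + 27.542 + 0.66069) = 1/29.203 = 0.03424
[CO3²⁻] = α₂ × DIC = 0.03424 × 2.30 = 0.0788 mmol/kg

[CO3²⁻] = 0.0788 mmol/kg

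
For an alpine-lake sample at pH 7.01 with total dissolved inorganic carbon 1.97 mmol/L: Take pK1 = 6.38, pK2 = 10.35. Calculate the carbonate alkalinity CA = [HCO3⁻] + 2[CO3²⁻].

CA = [HCO3⁻] + 2[CO3²⁻] = (α₁ + 2α₂)·DIC
At pH 7.01: [H⁺]/K1 = 10^-0.63 = 0.23442, K2/[H⁺] = 10^-3.34 = 0.00045709
α₁ = 1/(1 + 0.23442 + 0.00045709) = 1/1.2349 = 0.8098; α₂ = α₁·K2/[H⁺] = 0.0003701
α₁ + 2α₂ = 0.8105
CA = 0.8105 × 1.97 = 1.60 mmol/L

CA = 1.60 mmol/L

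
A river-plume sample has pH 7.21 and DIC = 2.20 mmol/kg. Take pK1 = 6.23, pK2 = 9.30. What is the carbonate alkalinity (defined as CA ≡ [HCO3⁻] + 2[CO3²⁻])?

CA = 2.01 mmol/kg

CA = [HCO3⁻] + 2[CO3²⁻] = (α₁ + 2α₂)·DIC
At pH 7.21: [H⁺]/K1 = 10^-0.98 = 0.10471, K2/[H⁺] = 10^-2.09 = 0.0081283
α₁ = 1/(1 + 0.10471 + 0.0081283) = 1/1.1128 = 0.8986; α₂ = α₁·K2/[H⁺] = 0.007304
α₁ + 2α₂ = 0.9132
CA = 0.9132 × 2.20 = 2.01 mmol/kg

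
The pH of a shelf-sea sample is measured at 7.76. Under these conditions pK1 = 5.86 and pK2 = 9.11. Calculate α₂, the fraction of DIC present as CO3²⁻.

α₂ = 0.0422

α₂ = 1 / (1 + [H⁺]/K2 + [H⁺]²/(K1K2)) = 1 / (1 + 10^+1.35 + 10^-0.55)
   = 1 / (1 + 22.387 + 0.28184) = 1/23.669 = 0.04225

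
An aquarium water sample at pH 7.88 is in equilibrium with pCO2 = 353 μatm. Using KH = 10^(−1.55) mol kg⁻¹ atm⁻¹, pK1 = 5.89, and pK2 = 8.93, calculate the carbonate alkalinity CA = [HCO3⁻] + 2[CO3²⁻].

CA = 1.15 mmol/kg

[CO2*] = KH · pCO2 = 10^(−1.55) × 353×10^-6 = 9.949×10^-6 mol/kg
α₀ = 1/(1 + K1/[H⁺] + K1K2/[H⁺]²) = 1/(1 + 10^+1.99 + 10^+0.94) = 0.009308
DIC = [CO2*]/α₀ = 9.949×10^-6 / 0.009308 = 1.069 mmol/kg
CA = (α₁ + 2α₂)·DIC = (0.9096 + 2×0.08107) × 1.069 = 1.15 mmol/kg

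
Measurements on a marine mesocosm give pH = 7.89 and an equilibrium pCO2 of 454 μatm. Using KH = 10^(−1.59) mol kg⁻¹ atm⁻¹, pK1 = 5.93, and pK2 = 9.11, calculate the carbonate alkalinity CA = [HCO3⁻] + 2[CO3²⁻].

[CO2*] = KH · pCO2 = 10^(−1.59) × 454×10^-6 = 1.167×10^-5 mol/kg
α₀ = 1/(1 + K1/[H⁺] + K1K2/[H⁺]²) = 1/(1 + 10^+1.96 + 10^+0.74) = 0.01024
DIC = [CO2*]/α₀ = 1.167×10^-5 / 0.01024 = 1.140 mmol/kg
CA = (α₁ + 2α₂)·DIC = (0.9335 + 2×0.05625) × 1.140 = 1.19 mmol/kg

CA = 1.19 mmol/kg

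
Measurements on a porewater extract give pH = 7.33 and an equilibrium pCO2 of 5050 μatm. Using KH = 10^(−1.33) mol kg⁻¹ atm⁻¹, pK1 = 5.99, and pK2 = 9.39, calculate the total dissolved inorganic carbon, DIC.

DIC = 5.45 mmol/kg

[CO2*] = KH · pCO2 = 10^(−1.33) × 5050×10^-6 = 2.362×10^-4 mol/kg
α₀ = 1/(1 + K1/[H⁺] + K1K2/[H⁺]²) = 1/(1 + 10^+1.34 + 10^-0.72) = 0.04335
DIC = [CO2*]/α₀ = 2.362×10^-4 / 0.04335 = 5.45 mmol/kg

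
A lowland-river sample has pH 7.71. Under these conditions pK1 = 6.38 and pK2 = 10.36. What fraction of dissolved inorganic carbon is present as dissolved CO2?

α₀ = 1 / (1 + K1/[H⁺] + K1K2/[H⁺]²) = 1 / (1 + 10^+1.33 + 10^-1.32)
   = 1 / (1 + 21.380 + 0.047863) = 1/22.427 = 0.04459

α₀ = 0.0446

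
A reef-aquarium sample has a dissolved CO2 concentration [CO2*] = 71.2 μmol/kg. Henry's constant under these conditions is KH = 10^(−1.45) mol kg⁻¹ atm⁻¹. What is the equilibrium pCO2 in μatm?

pCO2 = 2010 μatm

KH = 10^(−1.45) = 3.548×10^-2 mol kg⁻¹ atm⁻¹
pCO2 = [CO2*]/KH = 71.2×10^-6 / 3.548×10^-2 = 2.01×10^-3 atm = 2010 μatm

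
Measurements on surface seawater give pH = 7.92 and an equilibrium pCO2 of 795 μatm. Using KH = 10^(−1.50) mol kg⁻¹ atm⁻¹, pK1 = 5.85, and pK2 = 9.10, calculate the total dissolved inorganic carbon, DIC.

[CO2*] = KH · pCO2 = 10^(−1.50) × 795×10^-6 = 2.514×10^-5 mol/kg
α₀ = 1/(1 + K1/[H⁺] + K1K2/[H⁺]²) = 1/(1 + 10^+2.07 + 10^+0.89) = 0.007921
DIC = [CO2*]/α₀ = 2.514×10^-5 / 0.007921 = 3.17 mmol/kg

DIC = 3.17 mmol/kg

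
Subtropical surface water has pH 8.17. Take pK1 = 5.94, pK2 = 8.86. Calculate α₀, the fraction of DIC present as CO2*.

α₀ = 1 / (1 + K1/[H⁺] + K1K2/[H⁺]²) = 1 / (1 + 10^+2.23 + 10^+1.54)
   = 1 / (1 + 169.82 + 34.674) = 1/205.50 = 0.004866

α₀ = 0.00487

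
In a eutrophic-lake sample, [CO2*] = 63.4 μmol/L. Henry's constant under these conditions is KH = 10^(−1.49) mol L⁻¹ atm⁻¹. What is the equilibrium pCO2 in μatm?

KH = 10^(−1.49) = 3.236×10^-2 mol L⁻¹ atm⁻¹
pCO2 = [CO2*]/KH = 63.4×10^-6 / 3.236×10^-2 = 1.96×10^-3 atm = 1960 μatm

pCO2 = 1960 μatm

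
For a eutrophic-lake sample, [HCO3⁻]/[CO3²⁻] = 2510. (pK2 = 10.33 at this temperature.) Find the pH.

pH = 6.93

From K2 = [H⁺][CO3²⁻]/[HCO3⁻]:  pH = pK2 − log₁₀([HCO3⁻]/[CO3²⁻])
log₁₀(2510) = +3.400
pH = 10.33 − (+3.400) = 6.93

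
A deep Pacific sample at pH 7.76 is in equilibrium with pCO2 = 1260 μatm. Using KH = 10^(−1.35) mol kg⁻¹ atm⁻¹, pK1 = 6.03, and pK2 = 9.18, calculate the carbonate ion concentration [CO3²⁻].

[CO2*] = KH · pCO2 = 10^(−1.35) × 1260×10^-6 = 5.628×10^-5 mol/kg
α₀ = 1/(1 + K1/[H⁺] + K1K2/[H⁺]²) = 1/(1 + 10^+1.73 + 10^+0.31) = 0.01762
DIC = [CO2*]/α₀ = 5.628×10^-5 / 0.01762 = 3.194 mmol/kg
[CO3²⁻] = α₂·DIC; α₂ = 0.03598, so [CO3²⁻] = 0.03598 × 3.194 = 0.115 mmol/kg

[CO3²⁻] = 0.115 mmol/kg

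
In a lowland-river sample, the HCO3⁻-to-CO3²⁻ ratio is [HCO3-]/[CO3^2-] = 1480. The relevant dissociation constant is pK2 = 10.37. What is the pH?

From K2 = [H⁺][CO3^2-]/[HCO3-]:  pH = pK2 − log₁₀([HCO3-]/[CO3^2-])
log₁₀(1480) = +3.170
pH = 10.37 − (+3.170) = 7.20

pH = 7.20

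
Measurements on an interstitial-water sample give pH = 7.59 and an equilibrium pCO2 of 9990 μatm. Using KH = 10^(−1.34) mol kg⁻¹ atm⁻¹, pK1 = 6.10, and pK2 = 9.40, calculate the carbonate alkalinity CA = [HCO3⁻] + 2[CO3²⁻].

[CO2*] = KH · pCO2 = 10^(−1.34) × 9990×10^-6 = 4.566×10^-4 mol/kg
α₀ = 1/(1 + K1/[H⁺] + K1K2/[H⁺]²) = 1/(1 + 10^+1.49 + 10^-0.32) = 0.03088
DIC = [CO2*]/α₀ = 4.566×10^-4 / 0.03088 = 14.79 mmol/kg
CA = (α₁ + 2α₂)·DIC = (0.9543 + 2×0.01478) × 14.79 = 14.5 mmol/kg

CA = 14.5 mmol/kg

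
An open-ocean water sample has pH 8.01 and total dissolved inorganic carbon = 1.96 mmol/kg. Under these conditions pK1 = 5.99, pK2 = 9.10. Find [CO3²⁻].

α₂ = 1 / (1 + [H⁺]/K2 + [H⁺]²/(K1K2)) = 1 / (1 + 10^+1.09 + 10^-0.93)
   = 1 / (1 + 12.303 + 0.11749) = 1/13.420 = 0.07451
[CO3²⁻] = α₂ × DIC = 0.07451 × 1.96 = 0.146 mmol/kg

[CO3²⁻] = 0.146 mmol/kg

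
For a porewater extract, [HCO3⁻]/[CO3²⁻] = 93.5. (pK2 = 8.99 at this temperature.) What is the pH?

pH = 7.02

From K2 = [H⁺][CO3²⁻]/[HCO3⁻]:  pH = pK2 − log₁₀([HCO3⁻]/[CO3²⁻])
log₁₀(93.5) = +1.971
pH = 8.99 − (+1.971) = 7.02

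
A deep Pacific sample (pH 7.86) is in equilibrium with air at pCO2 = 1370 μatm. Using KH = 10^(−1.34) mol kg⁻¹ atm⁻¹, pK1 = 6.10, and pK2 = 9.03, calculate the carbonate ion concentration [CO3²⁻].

[CO3²⁻] = 0.244 mmol/kg

[CO2*] = KH · pCO2 = 10^(−1.34) × 1370×10^-6 = 6.262×10^-5 mol/kg
α₀ = 1/(1 + K1/[H⁺] + K1K2/[H⁺]²) = 1/(1 + 10^+1.76 + 10^+0.59) = 0.01602
DIC = [CO2*]/α₀ = 6.262×10^-5 / 0.01602 = 3.910 mmol/kg
[CO3²⁻] = α₂·DIC; α₂ = 0.06231, so [CO3²⁻] = 0.06231 × 3.910 = 0.244 mmol/kg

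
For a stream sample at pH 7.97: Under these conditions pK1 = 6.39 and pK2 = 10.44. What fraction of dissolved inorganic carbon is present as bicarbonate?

α₁ = 0.971

α₁ = 1 / (1 + [H⁺]/K1 + K2/[H⁺]) = 1 / (1 + 10^-1.58 + 10^-2.47)
   = 1 / (1 + 0.026303 + 0.0033884) = 1/1.0297 = 0.9712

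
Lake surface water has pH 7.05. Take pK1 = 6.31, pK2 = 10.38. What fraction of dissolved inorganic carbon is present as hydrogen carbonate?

α₁ = 1 / (1 + [H⁺]/K1 + K2/[H⁺]) = 1 / (1 + 10^-0.74 + 10^-3.33)
   = 1 / (1 + 0.18197 + 0.00046774) = 1/1.1824 = 0.8457

α₁ = 0.846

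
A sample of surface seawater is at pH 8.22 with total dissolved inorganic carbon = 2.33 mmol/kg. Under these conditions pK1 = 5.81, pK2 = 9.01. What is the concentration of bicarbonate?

[HCO3⁻] = 2.00 mmol/kg

α₁ = 1 / (1 + [H⁺]/K1 + K2/[H⁺]) = 1 / (1 + 10^-2.41 + 10^-0.79)
   = 1 / (1 + 0.0038905 + 0.16218) = 1/1.1661 = 0.8576
[HCO3⁻] = α₁ × DIC = 0.8576 × 2.33 = 2.00 mmol/kg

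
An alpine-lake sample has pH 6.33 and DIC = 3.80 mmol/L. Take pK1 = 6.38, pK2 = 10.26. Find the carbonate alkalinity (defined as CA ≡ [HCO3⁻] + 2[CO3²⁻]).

CA = 1.79 mmol/L

CA = [HCO3⁻] + 2[CO3²⁻] = (α₁ + 2α₂)·DIC
At pH 6.33: [H⁺]/K1 = 10^0.05 = 1.1220, K2/[H⁺] = 10^-3.93 = 0.00011749
α₁ = 1/(1 + 1.1220 + 0.00011749) = 1/2.1221 = 0.4712; α₂ = α₁·K2/[H⁺] = 5.536×10^-5
α₁ + 2α₂ = 0.4713
CA = 0.4713 × 3.80 = 1.79 mmol/L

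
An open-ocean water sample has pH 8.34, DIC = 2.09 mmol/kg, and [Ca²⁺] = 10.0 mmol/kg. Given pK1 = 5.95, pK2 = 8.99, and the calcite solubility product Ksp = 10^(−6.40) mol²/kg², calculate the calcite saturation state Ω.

α₂ = 1 / (1 + [H⁺]/K2 + [H⁺]²/(K1K2)) = 1 / (1 + 10^+0.65 + 10^-1.74)
   = 1 / (1 + 4.4668 + 0.018197) = 1/5.4850 = 0.1823
[CO3²⁻] = α₂ × DIC = 0.1823 × 2.09 = 0.3810 mmol/kg
Ksp = 10^(−6.40) = 3.981×10^-7
Ω = [Ca²⁺][CO3²⁻]/Ksp = (10.0×10^-3)(3.810×10^-4) / 3.981×10^-7 = 9.57

Ω = 9.57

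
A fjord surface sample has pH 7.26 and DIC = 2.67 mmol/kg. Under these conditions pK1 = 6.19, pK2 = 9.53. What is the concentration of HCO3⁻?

α₁ = 1 / (1 + [H⁺]/K1 + K2/[H⁺]) = 1 / (1 + 10^-1.07 + 10^-2.27)
   = 1 / (1 + 0.085114 + 0.0053703) = 1/1.0905 = 0.9170
[HCO3⁻] = α₁ × DIC = 0.9170 × 2.67 = 2.45 mmol/kg

[HCO3⁻] = 2.45 mmol/kg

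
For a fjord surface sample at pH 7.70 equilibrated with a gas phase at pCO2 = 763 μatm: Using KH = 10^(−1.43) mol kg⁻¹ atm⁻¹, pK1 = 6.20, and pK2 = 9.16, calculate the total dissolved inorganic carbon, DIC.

DIC = 0.956 mmol/kg

[CO2*] = KH · pCO2 = 10^(−1.43) × 763×10^-6 = 2.835×10^-5 mol/kg
α₀ = 1/(1 + K1/[H⁺] + K1K2/[H⁺]²) = 1/(1 + 10^+1.50 + 10^+0.04) = 0.02966
DIC = [CO2*]/α₀ = 2.835×10^-5 / 0.02966 = 0.956 mmol/kg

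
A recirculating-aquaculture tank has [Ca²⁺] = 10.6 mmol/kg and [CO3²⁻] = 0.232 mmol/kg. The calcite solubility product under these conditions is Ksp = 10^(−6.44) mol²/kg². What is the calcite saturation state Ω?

Ksp = 10^(−6.44) = 3.631×10^-7
Ω = [Ca²⁺][CO3²⁻]/Ksp = (10.6×10^-3)(0.232×10^-3) / 3.631×10^-7 = 6.77

Ω = 6.77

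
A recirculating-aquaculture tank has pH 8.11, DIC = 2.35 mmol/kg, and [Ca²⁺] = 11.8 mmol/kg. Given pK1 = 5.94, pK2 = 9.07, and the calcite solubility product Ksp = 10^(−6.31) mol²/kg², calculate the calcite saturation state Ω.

α₂ = 1 / (1 + [H⁺]/K2 + [H⁺]²/(K1K2)) = 1 / (1 + 10^+0.96 + 10^-1.21)
   = 1 / (1 + 9.1201 + 0.061660) = 1/10.182 = 0.09821
[CO3²⁻] = α₂ × DIC = 0.09821 × 2.35 = 0.2308 mmol/kg
Ksp = 10^(−6.31) = 4.898×10^-7
Ω = [Ca²⁺][CO3²⁻]/Ksp = (11.8×10^-3)(2.308×10^-4) / 4.898×10^-7 = 5.56

Ω = 5.56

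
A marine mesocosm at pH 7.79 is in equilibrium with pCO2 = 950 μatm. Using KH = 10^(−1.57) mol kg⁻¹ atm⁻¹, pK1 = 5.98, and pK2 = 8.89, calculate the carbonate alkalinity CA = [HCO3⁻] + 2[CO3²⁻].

CA = 1.91 mmol/kg

[CO2*] = KH · pCO2 = 10^(−1.57) × 950×10^-6 = 2.557×10^-5 mol/kg
α₀ = 1/(1 + K1/[H⁺] + K1K2/[H⁺]²) = 1/(1 + 10^+1.81 + 10^+0.71) = 0.01415
DIC = [CO2*]/α₀ = 2.557×10^-5 / 0.01415 = 1.808 mmol/kg
CA = (α₁ + 2α₂)·DIC = (0.9133 + 2×0.07255) × 1.808 = 1.91 mmol/kg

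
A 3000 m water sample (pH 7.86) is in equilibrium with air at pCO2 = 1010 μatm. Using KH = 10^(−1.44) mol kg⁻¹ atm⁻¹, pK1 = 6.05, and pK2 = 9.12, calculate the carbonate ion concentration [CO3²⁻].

[CO2*] = KH · pCO2 = 10^(−1.44) × 1010×10^-6 = 3.667×10^-5 mol/kg
α₀ = 1/(1 + K1/[H⁺] + K1K2/[H⁺]²) = 1/(1 + 10^+1.81 + 10^+0.55) = 0.01447
DIC = [CO2*]/α₀ = 3.667×10^-5 / 0.01447 = 2.534 mmol/kg
[CO3²⁻] = α₂·DIC; α₂ = 0.05134, so [CO3²⁻] = 0.05134 × 2.534 = 0.130 mmol/kg

[CO3²⁻] = 0.130 mmol/kg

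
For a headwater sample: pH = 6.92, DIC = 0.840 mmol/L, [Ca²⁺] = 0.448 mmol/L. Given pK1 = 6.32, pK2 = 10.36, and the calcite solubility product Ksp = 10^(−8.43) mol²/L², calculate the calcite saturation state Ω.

Ω = 0.0294

α₂ = 1 / (1 + [H⁺]/K2 + [H⁺]²/(K1K2)) = 1 / (1 + 10^+3.44 + 10^+2.84)
   = 1 / (1 + 2754.2 + 691.83) = 1/3447.1 = 0.0002901
[CO3²⁻] = α₂ × DIC = 0.0002901 × 0.840 = 0.0002437 mmol/L = 0.2437 μmol/L
Ksp = 10^(−8.43) = 3.715×10^-9
Ω = [Ca²⁺][CO3²⁻]/Ksp = (0.448×10^-3)(2.437×10^-7) / 3.715×10^-9 = 0.0294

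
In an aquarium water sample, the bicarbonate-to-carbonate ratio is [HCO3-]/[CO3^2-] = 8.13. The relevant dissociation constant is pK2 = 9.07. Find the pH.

pH = 8.16

From K2 = [H⁺][CO3^2-]/[HCO3-]:  pH = pK2 − log₁₀([HCO3-]/[CO3^2-])
log₁₀(8.13) = +0.910
pH = 9.07 − (+0.910) = 8.16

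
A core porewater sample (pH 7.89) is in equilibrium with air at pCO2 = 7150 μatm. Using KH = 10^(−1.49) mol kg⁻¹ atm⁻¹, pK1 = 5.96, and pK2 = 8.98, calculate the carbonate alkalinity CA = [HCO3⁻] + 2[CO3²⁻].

CA = 22.9 mmol/kg

[CO2*] = KH · pCO2 = 10^(−1.49) × 7150×10^-6 = 2.314×10^-4 mol/kg
α₀ = 1/(1 + K1/[H⁺] + K1K2/[H⁺]²) = 1/(1 + 10^+1.93 + 10^+0.84) = 0.01075
DIC = [CO2*]/α₀ = 2.314×10^-4 / 0.01075 = 21.52 mmol/kg
CA = (α₁ + 2α₂)·DIC = (0.9149 + 2×0.07436) × 21.52 = 22.9 mmol/kg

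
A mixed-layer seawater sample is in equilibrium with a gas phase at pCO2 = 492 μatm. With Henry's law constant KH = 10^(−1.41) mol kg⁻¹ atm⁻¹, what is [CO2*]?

KH = 10^(−1.41) = 3.890×10^-2 mol kg⁻¹ atm⁻¹
[CO2*] = KH · pCO2 = 3.890×10^-2 × 492×10^-6 atm = 1.91×10^-5 mol/kg

[CO2*] = 19.1 μmol/kg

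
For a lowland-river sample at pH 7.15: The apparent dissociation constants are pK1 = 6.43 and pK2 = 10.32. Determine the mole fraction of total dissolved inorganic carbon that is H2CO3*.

α₀ = 1 / (1 + K1/[H⁺] + K1K2/[H⁺]²) = 1 / (1 + 10^+0.72 + 10^-2.45)
   = 1 / (1 + 5.2481 + 0.0035481) = 1/6.2516 = 0.1600

α₀ = 0.160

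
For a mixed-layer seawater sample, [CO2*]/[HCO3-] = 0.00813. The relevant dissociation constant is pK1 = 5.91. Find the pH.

pH = 8.00

From K1 = [H⁺][HCO3-]/[CO2*]:  pH = pK1 − log₁₀([CO2*]/[HCO3-])
log₁₀(0.00813) = -2.090
pH = 5.91 − (-2.090) = 8.00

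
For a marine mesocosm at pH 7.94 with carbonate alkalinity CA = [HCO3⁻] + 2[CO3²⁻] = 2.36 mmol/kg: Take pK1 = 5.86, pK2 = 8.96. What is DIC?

DIC = 2.19 mmol/kg

CA = [HCO3⁻] + 2[CO3²⁻] = (α₁ + 2α₂)·DIC
At pH 7.94: [H⁺]/K1 = 10^-2.08 = 0.0083176, K2/[H⁺] = 10^-1.02 = 0.095499
α₁ = 1/(1 + 0.0083176 + 0.095499) = 1/1.1038 = 0.9059; α₂ = α₁·K2/[H⁺] = 0.08652
α₁ + 2α₂ = 1.0790
DIC = CA / (α₁ + 2α₂) = 2.36 / 1.0790 = 2.19 mmol/kg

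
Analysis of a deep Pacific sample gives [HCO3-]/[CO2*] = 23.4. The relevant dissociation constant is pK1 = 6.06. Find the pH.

pH = 7.43

From K1 = [H⁺][HCO3-]/[CO2*]:  pH = pK1 + log₁₀([HCO3-]/[CO2*])
log₁₀(23.4) = +1.369
pH = 6.06 + (+1.369) = 7.43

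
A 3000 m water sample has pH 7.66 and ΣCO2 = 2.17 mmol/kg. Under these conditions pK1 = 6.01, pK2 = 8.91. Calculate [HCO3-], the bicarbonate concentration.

[HCO3⁻] = 2.01 mmol/kg

α₁ = 1 / (1 + [H⁺]/K1 + K2/[H⁺]) = 1 / (1 + 10^-1.65 + 10^-1.25)
   = 1 / (1 + 0.022387 + 0.056234) = 1/1.0786 = 0.9271
[HCO3⁻] = α₁ × DIC = 0.9271 × 2.17 = 2.01 mmol/kg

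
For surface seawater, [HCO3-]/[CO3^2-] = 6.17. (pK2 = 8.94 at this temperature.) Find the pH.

pH = 8.15

From K2 = [H⁺][CO3^2-]/[HCO3-]:  pH = pK2 − log₁₀([HCO3-]/[CO3^2-])
log₁₀(6.17) = +0.790
pH = 8.94 − (+0.790) = 8.15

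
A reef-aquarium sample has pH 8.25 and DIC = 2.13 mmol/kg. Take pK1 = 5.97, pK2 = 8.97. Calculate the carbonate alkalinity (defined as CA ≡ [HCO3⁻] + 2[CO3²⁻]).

CA = [HCO3⁻] + 2[CO3²⁻] = (α₁ + 2α₂)·DIC
At pH 8.25: [H⁺]/K1 = 10^-2.28 = 0.0052481, K2/[H⁺] = 10^-0.72 = 0.19055
α₁ = 1/(1 + 0.0052481 + 0.19055) = 1/1.1958 = 0.8363; α₂ = α₁·K2/[H⁺] = 0.1593
α₁ + 2α₂ = 1.1550
CA = 1.1550 × 2.13 = 2.46 mmol/kg

CA = 2.46 mmol/kg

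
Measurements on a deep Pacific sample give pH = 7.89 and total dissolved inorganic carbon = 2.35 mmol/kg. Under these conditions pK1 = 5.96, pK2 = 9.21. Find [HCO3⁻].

α₁ = 1 / (1 + [H⁺]/K1 + K2/[H⁺]) = 1 / (1 + 10^-1.93 + 10^-1.32)
   = 1 / (1 + 0.011749 + 0.047863) = 1/1.0596 = 0.9437
[HCO3⁻] = α₁ × DIC = 0.9437 × 2.35 = 2.22 mmol/kg

[HCO3⁻] = 2.22 mmol/kg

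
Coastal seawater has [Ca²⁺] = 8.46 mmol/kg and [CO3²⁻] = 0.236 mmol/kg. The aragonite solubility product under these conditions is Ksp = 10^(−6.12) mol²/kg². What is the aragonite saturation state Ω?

Ksp = 10^(−6.12) = 7.586×10^-7
Ω = [Ca²⁺][CO3²⁻]/Ksp = (8.46×10^-3)(0.236×10^-3) / 7.586×10^-7 = 2.63

Ω = 2.63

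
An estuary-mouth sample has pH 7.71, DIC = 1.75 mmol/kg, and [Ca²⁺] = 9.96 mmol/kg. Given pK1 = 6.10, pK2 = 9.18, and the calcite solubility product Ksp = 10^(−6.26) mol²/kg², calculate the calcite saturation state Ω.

α₂ = 1 / (1 + [H⁺]/K2 + [H⁺]²/(K1K2)) = 1 / (1 + 10^+1.47 + 10^-0.14)
   = 1 / (1 + 29.512 + 0.72444) = 1/31.237 = 0.03201
[CO3²⁻] = α₂ × DIC = 0.03201 × 1.75 = 0.05602 mmol/kg
Ksp = 10^(−6.26) = 5.495×10^-7
Ω = [Ca²⁺][CO3²⁻]/Ksp = (9.96×10^-3)(5.602×10^-5) / 5.495×10^-7 = 1.02

Ω = 1.02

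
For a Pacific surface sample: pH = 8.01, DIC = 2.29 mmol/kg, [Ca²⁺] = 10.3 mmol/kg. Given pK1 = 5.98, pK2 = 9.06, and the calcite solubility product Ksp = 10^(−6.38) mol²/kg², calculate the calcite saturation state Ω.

α₂ = 1 / (1 + [H⁺]/K2 + [H⁺]²/(K1K2)) = 1 / (1 + 10^+1.05 + 10^-0.98)
   = 1 / (1 + 11.220 + 0.10471) = 1/12.325 = 0.08114
[CO3²⁻] = α₂ × DIC = 0.08114 × 2.29 = 0.1858 mmol/kg
Ksp = 10^(−6.38) = 4.169×10^-7
Ω = [Ca²⁺][CO3²⁻]/Ksp = (10.3×10^-3)(1.858×10^-4) / 4.169×10^-7 = 4.59

Ω = 4.59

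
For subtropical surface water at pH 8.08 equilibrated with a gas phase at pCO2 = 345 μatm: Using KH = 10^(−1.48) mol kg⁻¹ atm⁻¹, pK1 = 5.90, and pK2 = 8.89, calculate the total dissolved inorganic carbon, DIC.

DIC = 2.01 mmol/kg

[CO2*] = KH · pCO2 = 10^(−1.48) × 345×10^-6 = 1.142×10^-5 mol/kg
α₀ = 1/(1 + K1/[H⁺] + K1K2/[H⁺]²) = 1/(1 + 10^+2.18 + 10^+1.37) = 0.005688
DIC = [CO2*]/α₀ = 1.142×10^-5 / 0.005688 = 2.01 mmol/kg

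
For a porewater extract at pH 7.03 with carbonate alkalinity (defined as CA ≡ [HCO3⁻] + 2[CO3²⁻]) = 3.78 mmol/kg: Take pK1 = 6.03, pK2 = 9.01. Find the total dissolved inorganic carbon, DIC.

DIC = 4.11 mmol/kg

CA = [HCO3⁻] + 2[CO3²⁻] = (α₁ + 2α₂)·DIC
At pH 7.03: [H⁺]/K1 = 10^-1.00 = 0.10000, K2/[H⁺] = 10^-1.98 = 0.010471
α₁ = 1/(1 + 0.10000 + 0.010471) = 1/1.1105 = 0.9005; α₂ = α₁·K2/[H⁺] = 0.009430
α₁ + 2α₂ = 0.9194
DIC = CA / (α₁ + 2α₂) = 3.78 / 0.9194 = 4.11 mmol/kg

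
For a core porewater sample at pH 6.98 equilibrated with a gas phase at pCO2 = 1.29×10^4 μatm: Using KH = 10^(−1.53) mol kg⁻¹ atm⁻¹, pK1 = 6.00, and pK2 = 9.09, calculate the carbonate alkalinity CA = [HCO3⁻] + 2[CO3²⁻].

CA = 3.69 mmol/kg

[CO2*] = KH · pCO2 = 10^(−1.53) × 1.29×10^4×10^-6 = 3.807×10^-4 mol/kg
α₀ = 1/(1 + K1/[H⁺] + K1K2/[H⁺]²) = 1/(1 + 10^+0.98 + 10^-1.13) = 0.09413
DIC = [CO2*]/α₀ = 3.807×10^-4 / 0.09413 = 4.045 mmol/kg
CA = (α₁ + 2α₂)·DIC = (0.8989 + 2×0.006978) × 4.045 = 3.69 mmol/kg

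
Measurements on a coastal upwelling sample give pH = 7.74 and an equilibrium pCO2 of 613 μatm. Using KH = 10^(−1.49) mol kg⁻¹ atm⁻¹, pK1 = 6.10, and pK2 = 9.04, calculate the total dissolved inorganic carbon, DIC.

[CO2*] = KH · pCO2 = 10^(−1.49) × 613×10^-6 = 1.984×10^-5 mol/kg
α₀ = 1/(1 + K1/[H⁺] + K1K2/[H⁺]²) = 1/(1 + 10^+1.64 + 10^+0.34) = 0.02135
DIC = [CO2*]/α₀ = 1.984×10^-5 / 0.02135 = 0.929 mmol/kg

DIC = 0.929 mmol/kg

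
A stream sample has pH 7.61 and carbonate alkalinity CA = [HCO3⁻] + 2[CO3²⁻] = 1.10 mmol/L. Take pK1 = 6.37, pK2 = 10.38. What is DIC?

DIC = 1.16 mmol/L

CA = [HCO3⁻] + 2[CO3²⁻] = (α₁ + 2α₂)·DIC
At pH 7.61: [H⁺]/K1 = 10^-1.24 = 0.057544, K2/[H⁺] = 10^-2.77 = 0.0016982
α₁ = 1/(1 + 0.057544 + 0.0016982) = 1/1.0592 = 0.9441; α₂ = α₁·K2/[H⁺] = 0.001603
α₁ + 2α₂ = 0.9473
DIC = CA / (α₁ + 2α₂) = 1.10 / 0.9473 = 1.16 mmol/L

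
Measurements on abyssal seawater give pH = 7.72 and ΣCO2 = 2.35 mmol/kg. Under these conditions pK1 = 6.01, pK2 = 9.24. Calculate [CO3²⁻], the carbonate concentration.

α₂ = 1 / (1 + [H⁺]/K2 + [H⁺]²/(K1K2)) = 1 / (1 + 10^+1.52 + 10^-0.19)
   = 1 / (1 + 33.113 + 0.64565) = 1/34.759 = 0.02877
[CO3²⁻] = α₂ × DIC = 0.02877 × 2.35 = 0.0676 mmol/kg

[CO3²⁻] = 0.0676 mmol/kg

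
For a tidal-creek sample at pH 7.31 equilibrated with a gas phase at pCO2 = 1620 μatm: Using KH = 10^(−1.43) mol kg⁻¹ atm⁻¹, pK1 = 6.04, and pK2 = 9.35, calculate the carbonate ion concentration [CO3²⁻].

[CO3²⁻] = 10.2 μmol/kg

[CO2*] = KH · pCO2 = 10^(−1.43) × 1620×10^-6 = 6.019×10^-5 mol/kg
α₀ = 1/(1 + K1/[H⁺] + K1K2/[H⁺]²) = 1/(1 + 10^+1.27 + 10^-0.77) = 0.05053
DIC = [CO2*]/α₀ = 6.019×10^-5 / 0.05053 = 1.191 mmol/kg
[CO3²⁻] = α₂·DIC; α₂ = 0.008581, so [CO3²⁻] = 0.008581 × 1.191 = 0.0102 mmol/kg = 10.2 μmol/kg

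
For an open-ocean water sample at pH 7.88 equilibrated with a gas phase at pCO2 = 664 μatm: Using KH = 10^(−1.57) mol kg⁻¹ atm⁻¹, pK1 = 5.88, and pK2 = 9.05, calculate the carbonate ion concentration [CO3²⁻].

[CO2*] = KH · pCO2 = 10^(−1.57) × 664×10^-6 = 1.787×10^-5 mol/kg
α₀ = 1/(1 + K1/[H⁺] + K1K2/[H⁺]²) = 1/(1 + 10^+2.00 + 10^+0.83) = 0.009280
DIC = [CO2*]/α₀ = 1.787×10^-5 / 0.009280 = 1.926 mmol/kg
[CO3²⁻] = α₂·DIC; α₂ = 0.06274, so [CO3²⁻] = 0.06274 × 1.926 = 0.121 mmol/kg

[CO3²⁻] = 0.121 mmol/kg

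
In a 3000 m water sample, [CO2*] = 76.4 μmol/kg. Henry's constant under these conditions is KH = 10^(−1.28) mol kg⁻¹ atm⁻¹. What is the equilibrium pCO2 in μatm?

pCO2 = 1460 μatm

KH = 10^(−1.28) = 5.248×10^-2 mol kg⁻¹ atm⁻¹
pCO2 = [CO2*]/KH = 76.4×10^-6 / 5.248×10^-2 = 1.46×10^-3 atm = 1460 μatm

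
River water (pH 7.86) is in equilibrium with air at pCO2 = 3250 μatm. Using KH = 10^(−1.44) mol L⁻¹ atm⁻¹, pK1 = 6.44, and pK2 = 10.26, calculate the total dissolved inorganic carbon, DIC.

[CO2*] = KH · pCO2 = 10^(−1.44) × 3250×10^-6 = 1.180×10^-4 mol/L
α₀ = 1/(1 + K1/[H⁺] + K1K2/[H⁺]²) = 1/(1 + 10^+1.42 + 10^-0.98) = 0.03649
DIC = [CO2*]/α₀ = 1.180×10^-4 / 0.03649 = 3.23 mmol/L

DIC = 3.23 mmol/L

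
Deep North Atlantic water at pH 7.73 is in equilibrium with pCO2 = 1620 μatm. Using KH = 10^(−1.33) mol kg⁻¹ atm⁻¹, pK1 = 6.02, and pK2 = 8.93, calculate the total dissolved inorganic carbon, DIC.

DIC = 4.21 mmol/kg

[CO2*] = KH · pCO2 = 10^(−1.33) × 1620×10^-6 = 7.577×10^-5 mol/kg
α₀ = 1/(1 + K1/[H⁺] + K1K2/[H⁺]²) = 1/(1 + 10^+1.71 + 10^+0.51) = 0.01801
DIC = [CO2*]/α₀ = 7.577×10^-5 / 0.01801 = 4.21 mmol/kg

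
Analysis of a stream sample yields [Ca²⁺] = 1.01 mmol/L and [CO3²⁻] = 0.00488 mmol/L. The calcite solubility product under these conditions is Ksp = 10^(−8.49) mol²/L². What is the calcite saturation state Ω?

Ω = 1.52

Ksp = 10^(−8.49) = 3.236×10^-9
Ω = [Ca²⁺][CO3²⁻]/Ksp = (1.01×10^-3)(0.00488×10^-3) / 3.236×10^-9 = 1.52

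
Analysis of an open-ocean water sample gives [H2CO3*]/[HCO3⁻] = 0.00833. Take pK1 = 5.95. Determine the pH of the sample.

pH = 8.03

From K1 = [H⁺][HCO3⁻]/[H2CO3*]:  pH = pK1 − log₁₀([H2CO3*]/[HCO3⁻])
log₁₀(0.00833) = -2.079
pH = 5.95 − (-2.079) = 8.03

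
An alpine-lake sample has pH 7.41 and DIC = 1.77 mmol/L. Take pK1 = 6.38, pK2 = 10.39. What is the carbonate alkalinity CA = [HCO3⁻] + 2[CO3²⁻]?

CA = 1.62 mmol/L

CA = [HCO3⁻] + 2[CO3²⁻] = (α₁ + 2α₂)·DIC
At pH 7.41: [H⁺]/K1 = 10^-1.03 = 0.093325, K2/[H⁺] = 10^-2.98 = 0.0010471
α₁ = 1/(1 + 0.093325 + 0.0010471) = 1/1.0944 = 0.9138; α₂ = α₁·K2/[H⁺] = 0.0009568
α₁ + 2α₂ = 0.9157
CA = 0.9157 × 1.77 = 1.62 mmol/L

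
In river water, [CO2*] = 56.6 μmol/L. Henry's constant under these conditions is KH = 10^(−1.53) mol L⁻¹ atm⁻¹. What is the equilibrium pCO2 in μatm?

KH = 10^(−1.53) = 2.951×10^-2 mol L⁻¹ atm⁻¹
pCO2 = [CO2*]/KH = 56.6×10^-6 / 2.951×10^-2 = 1.92×10^-3 atm = 1920 μatm

pCO2 = 1920 μatm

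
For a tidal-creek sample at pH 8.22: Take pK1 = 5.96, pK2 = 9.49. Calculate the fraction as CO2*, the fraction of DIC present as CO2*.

α₀ = 0.00519

α₀ = 1 / (1 + K1/[H⁺] + K1K2/[H⁺]²) = 1 / (1 + 10^+2.26 + 10^+0.99)
   = 1 / (1 + 181.97 + 9.7724) = 1/192.74 = 0.005188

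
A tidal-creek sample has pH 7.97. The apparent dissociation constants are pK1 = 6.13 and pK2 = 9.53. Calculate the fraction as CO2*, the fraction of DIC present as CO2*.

α₀ = 0.0139

α₀ = 1 / (1 + K1/[H⁺] + K1K2/[H⁺]²) = 1 / (1 + 10^+1.84 + 10^+0.28)
   = 1 / (1 + 69.183 + 1.9055) = 1/72.089 = 0.01387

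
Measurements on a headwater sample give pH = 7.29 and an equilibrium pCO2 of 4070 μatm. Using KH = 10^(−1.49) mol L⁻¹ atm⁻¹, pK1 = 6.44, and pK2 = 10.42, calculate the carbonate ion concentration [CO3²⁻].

[CO2*] = KH · pCO2 = 10^(−1.49) × 4070×10^-6 = 1.317×10^-4 mol/L
α₀ = 1/(1 + K1/[H⁺] + K1K2/[H⁺]²) = 1/(1 + 10^+0.85 + 10^-2.28) = 0.1237
DIC = [CO2*]/α₀ = 1.317×10^-4 / 0.1237 = 1.065 mmol/L
[CO3²⁻] = α₂·DIC; α₂ = 0.0006491, so [CO3²⁻] = 0.0006491 × 1.065 = 0.000691 mmol/L = 0.691 μmol/L

[CO3²⁻] = 0.691 μmol/L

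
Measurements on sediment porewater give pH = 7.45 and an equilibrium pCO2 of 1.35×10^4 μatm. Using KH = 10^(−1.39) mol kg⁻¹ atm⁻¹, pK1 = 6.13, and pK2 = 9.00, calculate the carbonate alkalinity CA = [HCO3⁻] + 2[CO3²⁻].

[CO2*] = KH · pCO2 = 10^(−1.39) × 1.35×10^4×10^-6 = 5.500×10^-4 mol/kg
α₀ = 1/(1 + K1/[H⁺] + K1K2/[H⁺]²) = 1/(1 + 10^+1.32 + 10^-0.23) = 0.04448
DIC = [CO2*]/α₀ = 5.500×10^-4 / 0.04448 = 12.36 mmol/kg
CA = (α₁ + 2α₂)·DIC = (0.9293 + 2×0.02619) × 12.36 = 12.1 mmol/kg

CA = 12.1 mmol/kg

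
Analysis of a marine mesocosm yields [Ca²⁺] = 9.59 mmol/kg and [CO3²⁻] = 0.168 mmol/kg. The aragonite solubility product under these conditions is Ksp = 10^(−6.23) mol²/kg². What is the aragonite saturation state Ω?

Ksp = 10^(−6.23) = 5.888×10^-7
Ω = [Ca²⁺][CO3²⁻]/Ksp = (9.59×10^-3)(0.168×10^-3) / 5.888×10^-7 = 2.74

Ω = 2.74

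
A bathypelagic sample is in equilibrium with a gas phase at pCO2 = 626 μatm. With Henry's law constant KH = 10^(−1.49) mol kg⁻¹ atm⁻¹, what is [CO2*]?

KH = 10^(−1.49) = 3.236×10^-2 mol kg⁻¹ atm⁻¹
[CO2*] = KH · pCO2 = 3.236×10^-2 × 626×10^-6 atm = 2.03×10^-5 mol/kg

[CO2*] = 20.3 μmol/kg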